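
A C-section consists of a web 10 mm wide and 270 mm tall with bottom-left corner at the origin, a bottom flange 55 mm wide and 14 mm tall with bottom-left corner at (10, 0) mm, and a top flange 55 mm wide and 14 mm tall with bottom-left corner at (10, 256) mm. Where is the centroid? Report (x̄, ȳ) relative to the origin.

x̄ = 16.80 mm, ȳ = 135.00 mm

web: A = 10 × 270 = 2700.00, centroid at (5.00, 135.00).
bottom flange: A = 55 × 14 = 770.00, centroid at (37.50, 7.00).
top flange: A = 55 × 14 = 770.00, centroid at (37.50, 263.00).
ΣA = 4240.00 mm², ΣAx̄ = 71250.00 mm³, ΣAȳ = 572400.00 mm³.
x̄ = 71250.00/4240.00 = 16.80 mm; ȳ = 572400.00/4240.00 = 135.00 mm.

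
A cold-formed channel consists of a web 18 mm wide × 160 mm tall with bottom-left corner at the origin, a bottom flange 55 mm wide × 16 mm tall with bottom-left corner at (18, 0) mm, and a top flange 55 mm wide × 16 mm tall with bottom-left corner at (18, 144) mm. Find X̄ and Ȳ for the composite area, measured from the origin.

X̄ = 22.84 mm, Ȳ = 80.00 mm

web: A = 18 × 160 = 2880.00, centroid at (9.00, 80.00).
bottom flange: A = 55 × 16 = 880.00, centroid at (45.50, 8.00).
top flange: A = 55 × 16 = 880.00, centroid at (45.50, 152.00).
ΣA = 4640.00 mm², ΣAX̄ = 106000.00 mm³, ΣAȲ = 371200.00 mm³.
X̄ = 106000.00/4640.00 = 22.84 mm; Ȳ = 371200.00/4640.00 = 80.00 mm.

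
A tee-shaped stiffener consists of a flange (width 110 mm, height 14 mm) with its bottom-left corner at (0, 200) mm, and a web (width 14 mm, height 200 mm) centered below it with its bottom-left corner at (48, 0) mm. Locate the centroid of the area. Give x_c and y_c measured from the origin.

x_c = 55.00 mm, y_c = 137.97 mm

Part | A | x̄ᵢ | ȳᵢ | A·x̄ᵢ | A·ȳᵢ
web | 2800.00 | 55.00 | 100.00 | 154000.00 | 280000.00
flange | 1540.00 | 55.00 | 207.00 | 84700.00 | 318780.00
Σ | 4340.00 |  |  | 238700.00 | 598780.00
x_c = 238700.00 / 4340.00 = 55.00 mm
y_c = 598780.00 / 4340.00 = 137.97 mm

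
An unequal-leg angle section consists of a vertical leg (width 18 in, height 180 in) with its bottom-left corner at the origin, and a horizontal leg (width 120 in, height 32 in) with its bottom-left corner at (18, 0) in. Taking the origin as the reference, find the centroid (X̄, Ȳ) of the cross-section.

X̄ = 46.42 in, Ȳ = 49.86 in

Part | A | x̄ᵢ | ȳᵢ | A·x̄ᵢ | A·ȳᵢ
vertical leg | 3240.00 | 9.00 | 90.00 | 29160.00 | 291600.00
horizontal leg | 3840.00 | 78.00 | 16.00 | 299520.00 | 61440.00
Σ | 7080.00 |  |  | 328680.00 | 353040.00
X̄ = 328680.00 / 7080.00 = 46.42 in
Ȳ = 353040.00 / 7080.00 = 49.86 in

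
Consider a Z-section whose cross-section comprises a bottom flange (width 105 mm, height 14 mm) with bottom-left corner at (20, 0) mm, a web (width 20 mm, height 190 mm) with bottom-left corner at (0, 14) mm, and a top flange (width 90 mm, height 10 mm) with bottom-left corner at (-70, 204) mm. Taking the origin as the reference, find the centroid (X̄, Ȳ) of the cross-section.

X̄ = 19.79 mm, Ȳ = 99.29 mm

Part | A | x̄ᵢ | ȳᵢ | A·x̄ᵢ | A·ȳᵢ
bottom flange | 1470.00 | 72.50 | 7.00 | 106575.00 | 10290.00
web | 3800.00 | 10.00 | 109.00 | 38000.00 | 414200.00
top flange | 900.00 | -25.00 | 209.00 | -22500.00 | 188100.00
Σ | 6170.00 |  |  | 122075.00 | 612590.00
X̄ = 122075.00 / 6170.00 = 19.79 mm
Ȳ = 612590.00 / 6170.00 = 99.29 mm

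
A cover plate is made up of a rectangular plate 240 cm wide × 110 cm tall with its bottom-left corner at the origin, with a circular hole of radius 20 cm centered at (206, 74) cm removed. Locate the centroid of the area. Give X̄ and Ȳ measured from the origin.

plate: A = 240 × 110 = 26400.00, centroid at (120.00, 55.00).
hole: A = −π·20² = -1256.64, centroid at (206.00, 74.00).
ΣA = 25143.36 cm²
ΣAX̄ = (26400.00)(120.00) + (-1256.64)(206.00) = 2909132.77 cm³
ΣAȲ = (26400.00)(55.00) + (-1256.64)(74.00) = 1359008.86 cm³
X̄ = 2909132.77 / 25143.36 = 115.70 cm
Ȳ = 1359008.86 / 25143.36 = 54.05 cm

X̄ = 115.70 cm, Ȳ = 54.05 cm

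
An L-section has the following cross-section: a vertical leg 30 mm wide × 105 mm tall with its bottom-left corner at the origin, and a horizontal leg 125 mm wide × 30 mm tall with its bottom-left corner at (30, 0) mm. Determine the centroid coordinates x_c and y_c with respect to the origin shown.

Part | A | x̄ᵢ | ȳᵢ | A·x̄ᵢ | A·ȳᵢ
vertical leg | 3150.00 | 15.00 | 52.50 | 47250.00 | 165375.00
horizontal leg | 3750.00 | 92.50 | 15.00 | 346875.00 | 56250.00
Σ | 6900.00 |  |  | 394125.00 | 221625.00
x_c = 394125.00 / 6900.00 = 57.12 mm
y_c = 221625.00 / 6900.00 = 32.12 mm

x_c = 57.12 mm, y_c = 32.12 mm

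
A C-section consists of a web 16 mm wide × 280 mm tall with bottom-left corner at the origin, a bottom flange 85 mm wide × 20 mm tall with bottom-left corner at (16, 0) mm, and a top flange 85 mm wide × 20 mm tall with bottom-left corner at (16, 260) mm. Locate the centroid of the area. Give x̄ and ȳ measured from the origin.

x̄ = 29.79 mm, ȳ = 140.00 mm

web: A = 16 × 280 = 4480.00, centroid at (8.00, 140.00).
bottom flange: A = 85 × 20 = 1700.00, centroid at (58.50, 10.00).
top flange: A = 85 × 20 = 1700.00, centroid at (58.50, 270.00).
ΣA = 7880.00 mm², ΣAx̄ = 234740.00 mm³, ΣAȳ = 1103200.00 mm³.
x̄ = 234740.00/7880.00 = 29.79 mm; ȳ = 1103200.00/7880.00 = 140.00 mm.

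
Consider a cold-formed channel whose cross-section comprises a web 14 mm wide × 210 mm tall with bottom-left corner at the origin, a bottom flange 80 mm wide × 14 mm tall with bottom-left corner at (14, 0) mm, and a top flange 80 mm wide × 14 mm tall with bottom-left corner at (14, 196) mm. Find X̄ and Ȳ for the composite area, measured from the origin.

Part | A | x̄ᵢ | ȳᵢ | A·x̄ᵢ | A·ȳᵢ
web | 2940.00 | 7.00 | 105.00 | 20580.00 | 308700.00
bottom flange | 1120.00 | 54.00 | 7.00 | 60480.00 | 7840.00
top flange | 1120.00 | 54.00 | 203.00 | 60480.00 | 227360.00
Σ | 5180.00 |  |  | 141540.00 | 543900.00
X̄ = 141540.00 / 5180.00 = 27.32 mm
Ȳ = 543900.00 / 5180.00 = 105.00 mm

X̄ = 27.32 mm, Ȳ = 105.00 mm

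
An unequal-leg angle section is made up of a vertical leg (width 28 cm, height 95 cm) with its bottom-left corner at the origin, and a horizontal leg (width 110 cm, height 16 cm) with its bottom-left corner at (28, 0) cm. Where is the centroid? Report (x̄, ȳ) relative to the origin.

Part | A | x̄ᵢ | ȳᵢ | A·x̄ᵢ | A·ȳᵢ
vertical leg | 2660.00 | 14.00 | 47.50 | 37240.00 | 126350.00
horizontal leg | 1760.00 | 83.00 | 8.00 | 146080.00 | 14080.00
Σ | 4420.00 |  |  | 183320.00 | 140430.00
x̄ = 183320.00 / 4420.00 = 41.48 cm
ȳ = 140430.00 / 4420.00 = 31.77 cm

x̄ = 41.48 cm, ȳ = 31.77 cm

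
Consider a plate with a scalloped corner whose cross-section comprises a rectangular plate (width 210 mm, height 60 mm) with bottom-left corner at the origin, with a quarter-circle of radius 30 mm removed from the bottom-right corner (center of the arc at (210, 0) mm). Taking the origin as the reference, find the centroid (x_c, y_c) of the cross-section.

Part | A | x̄ᵢ | ȳᵢ | A·x̄ᵢ | A·ȳᵢ
plate | 12600.00 | 105.00 | 30.00 | 1323000.00 | 378000.00
removed quarter-circle | -706.86 | 197.27 | 12.73 | -139440.25 | -9000.00
Σ | 11893.14 |  |  | 1183559.75 | 369000.00
x_c = 1183559.75 / 11893.14 = 99.52 mm
y_c = 369000.00 / 11893.14 = 31.03 mm

x_c = 99.52 mm, y_c = 31.03 mm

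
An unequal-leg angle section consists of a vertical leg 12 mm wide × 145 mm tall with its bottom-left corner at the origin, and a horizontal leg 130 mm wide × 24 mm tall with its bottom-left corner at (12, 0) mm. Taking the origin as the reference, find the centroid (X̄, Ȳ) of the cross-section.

Part | A | x̄ᵢ | ȳᵢ | A·x̄ᵢ | A·ȳᵢ
vertical leg | 1740.00 | 6.00 | 72.50 | 10440.00 | 126150.00
horizontal leg | 3120.00 | 77.00 | 12.00 | 240240.00 | 37440.00
Σ | 4860.00 |  |  | 250680.00 | 163590.00
X̄ = 250680.00 / 4860.00 = 51.58 mm
Ȳ = 163590.00 / 4860.00 = 33.66 mm

X̄ = 51.58 mm, Ȳ = 33.66 mm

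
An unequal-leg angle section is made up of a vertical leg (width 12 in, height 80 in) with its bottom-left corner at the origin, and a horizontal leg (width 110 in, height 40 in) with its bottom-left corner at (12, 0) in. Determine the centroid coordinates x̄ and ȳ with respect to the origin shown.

x̄ = 56.07 in, ȳ = 23.58 in

Part | A | x̄ᵢ | ȳᵢ | A·x̄ᵢ | A·ȳᵢ
vertical leg | 960.00 | 6.00 | 40.00 | 5760.00 | 38400.00
horizontal leg | 4400.00 | 67.00 | 20.00 | 294800.00 | 88000.00
Σ | 5360.00 |  |  | 300560.00 | 126400.00
x̄ = 300560.00 / 5360.00 = 56.07 in
ȳ = 126400.00 / 5360.00 = 23.58 in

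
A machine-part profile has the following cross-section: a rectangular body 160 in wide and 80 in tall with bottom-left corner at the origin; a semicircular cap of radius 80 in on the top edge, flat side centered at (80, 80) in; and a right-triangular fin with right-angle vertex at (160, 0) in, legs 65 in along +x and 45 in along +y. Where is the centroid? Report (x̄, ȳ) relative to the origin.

rectangular body: A = 160 × 80 = 12800.00, centroid at (80.00, 40.00).
semicircular top: A = ½π·80² = 10053.10, centroid at (80.00, 113.95).
triangular fin: A = ½·65·45 = 1462.50, centroid at (181.67, 15.00).
ΣA = 24315.60 in²
ΣAx̄ = (12800.00)(80.00) + (10053.10)(80.00) + (1462.50)(181.67) = 2093935.22 in³
ΣAȳ = (12800.00)(40.00) + (10053.10)(113.95) + (1462.50)(15.00) = 1679518.55 in³
x̄ = 2093935.22 / 24315.60 = 86.11 in
ȳ = 1679518.55 / 24315.60 = 69.07 in

x̄ = 86.11 in, ȳ = 69.07 in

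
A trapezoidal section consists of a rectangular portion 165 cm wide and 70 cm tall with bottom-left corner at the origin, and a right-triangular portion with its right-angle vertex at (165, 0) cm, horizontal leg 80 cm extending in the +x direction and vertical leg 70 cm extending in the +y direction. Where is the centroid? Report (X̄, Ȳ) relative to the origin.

X̄ = 103.80 cm, Ȳ = 32.72 cm

Part | A | x̄ᵢ | ȳᵢ | A·x̄ᵢ | A·ȳᵢ
rectangular portion | 11550.00 | 82.50 | 35.00 | 952875.00 | 404250.00
triangular portion | 2800.00 | 191.67 | 23.33 | 536666.67 | 65333.33
Σ | 14350.00 |  |  | 1489541.67 | 469583.33
X̄ = 1489541.67 / 14350.00 = 103.80 cm
Ȳ = 469583.33 / 14350.00 = 32.72 cm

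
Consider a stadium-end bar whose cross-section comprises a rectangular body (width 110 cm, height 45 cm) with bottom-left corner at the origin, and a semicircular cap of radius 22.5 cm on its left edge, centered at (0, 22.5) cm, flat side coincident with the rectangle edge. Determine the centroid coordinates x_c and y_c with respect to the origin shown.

rectangular body: A = 110 × 45 = 4950.00, centroid at (55.00, 22.50).
semicircular end: A = ½π·22.5² = 795.22, centroid at (-9.55, 22.50).
ΣA = 5745.22 cm², ΣAx_c = 264656.25 cm³, ΣAy_c = 129267.35 cm³.
x_c = 264656.25/5745.22 = 46.07 cm; y_c = 129267.35/5745.22 = 22.50 cm.

x_c = 46.07 cm, y_c = 22.50 cm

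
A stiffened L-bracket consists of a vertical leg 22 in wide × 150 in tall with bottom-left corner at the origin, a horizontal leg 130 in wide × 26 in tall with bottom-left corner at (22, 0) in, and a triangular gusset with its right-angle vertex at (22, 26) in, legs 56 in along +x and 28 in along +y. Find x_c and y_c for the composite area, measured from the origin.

x_c = 48.53 in, y_c = 42.76 in

Part | A | x̄ᵢ | ȳᵢ | A·x̄ᵢ | A·ȳᵢ
vertical leg | 3300.00 | 11.00 | 75.00 | 36300.00 | 247500.00
horizontal leg | 3380.00 | 87.00 | 13.00 | 294060.00 | 43940.00
gusset | 784.00 | 40.67 | 35.33 | 31882.67 | 27701.33
Σ | 7464.00 |  |  | 362242.67 | 319141.33
x_c = 362242.67 / 7464.00 = 48.53 in
y_c = 319141.33 / 7464.00 = 42.76 in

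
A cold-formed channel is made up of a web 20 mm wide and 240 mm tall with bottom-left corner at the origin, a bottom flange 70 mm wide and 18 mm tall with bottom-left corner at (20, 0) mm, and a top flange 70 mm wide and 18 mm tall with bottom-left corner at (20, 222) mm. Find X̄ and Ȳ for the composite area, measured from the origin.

X̄ = 25.49 mm, Ȳ = 120.00 mm

web: A = 20 × 240 = 4800.00, centroid at (10.00, 120.00).
bottom flange: A = 70 × 18 = 1260.00, centroid at (55.00, 9.00).
top flange: A = 70 × 18 = 1260.00, centroid at (55.00, 231.00).
ΣA = 7320.00 mm², ΣAX̄ = 186600.00 mm³, ΣAȲ = 878400.00 mm³.
X̄ = 186600.00/7320.00 = 25.49 mm; Ȳ = 878400.00/7320.00 = 120.00 mm.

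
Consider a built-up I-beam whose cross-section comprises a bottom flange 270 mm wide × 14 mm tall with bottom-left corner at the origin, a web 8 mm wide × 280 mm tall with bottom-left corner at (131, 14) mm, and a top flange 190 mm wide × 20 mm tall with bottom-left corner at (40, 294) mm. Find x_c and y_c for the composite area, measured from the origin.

x_c = 135.00 mm, y_c = 155.46 mm

bottom flange: A = 270 × 14 = 3780.00, centroid at (135.00, 7.00).
web: A = 8 × 280 = 2240.00, centroid at (135.00, 154.00).
top flange: A = 190 × 20 = 3800.00, centroid at (135.00, 304.00).
ΣA = 9820.00 mm²
ΣAx_c = (3780.00)(135.00) + (2240.00)(135.00) + (3800.00)(135.00) = 1325700.00 mm³
ΣAy_c = (3780.00)(7.00) + (2240.00)(154.00) + (3800.00)(304.00) = 1526620.00 mm³
x_c = 1325700.00 / 9820.00 = 135.00 mm
y_c = 1526620.00 / 9820.00 = 155.46 mm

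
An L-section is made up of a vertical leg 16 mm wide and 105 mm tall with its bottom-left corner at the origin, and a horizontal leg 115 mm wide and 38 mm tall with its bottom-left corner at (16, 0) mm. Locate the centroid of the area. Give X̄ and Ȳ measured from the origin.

X̄ = 55.31 mm, Ȳ = 28.30 mm

Part | A | x̄ᵢ | ȳᵢ | A·x̄ᵢ | A·ȳᵢ
vertical leg | 1680.00 | 8.00 | 52.50 | 13440.00 | 88200.00
horizontal leg | 4370.00 | 73.50 | 19.00 | 321195.00 | 83030.00
Σ | 6050.00 |  |  | 334635.00 | 171230.00
X̄ = 334635.00 / 6050.00 = 55.31 mm
Ȳ = 171230.00 / 6050.00 = 28.30 mm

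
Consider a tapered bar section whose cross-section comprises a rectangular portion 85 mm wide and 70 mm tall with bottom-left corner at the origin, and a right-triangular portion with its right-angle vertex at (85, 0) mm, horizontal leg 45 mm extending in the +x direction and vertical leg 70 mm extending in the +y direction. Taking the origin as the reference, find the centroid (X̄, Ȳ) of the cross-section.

rectangular portion: A = 85 × 70 = 5950.00, centroid at (42.50, 35.00).
triangular portion: A = ½·45·70 = 1575.00, centroid at (100.00, 23.33).
ΣA = 7525.00 mm², ΣAX̄ = 410375.00 mm³, ΣAȲ = 245000.00 mm³.
X̄ = 410375.00/7525.00 = 54.53 mm; Ȳ = 245000.00/7525.00 = 32.56 mm.

X̄ = 54.53 mm, Ȳ = 32.56 mm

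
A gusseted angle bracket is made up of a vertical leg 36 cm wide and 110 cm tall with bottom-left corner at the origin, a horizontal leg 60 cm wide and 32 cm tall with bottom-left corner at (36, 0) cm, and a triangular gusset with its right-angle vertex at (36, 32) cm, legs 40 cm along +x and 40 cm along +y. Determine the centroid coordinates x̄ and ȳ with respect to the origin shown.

x̄ = 35.55 cm, ȳ = 42.63 cm

vertical leg: A = 36 × 110 = 3960.00, centroid at (18.00, 55.00).
horizontal leg: A = 60 × 32 = 1920.00, centroid at (66.00, 16.00).
gusset: A = ½·40·40 = 800.00, centroid at (49.33, 45.33).
ΣA = 6680.00 cm²
ΣAx̄ = (3960.00)(18.00) + (1920.00)(66.00) + (800.00)(49.33) = 237466.67 cm³
ΣAȳ = (3960.00)(55.00) + (1920.00)(16.00) + (800.00)(45.33) = 284786.67 cm³
x̄ = 237466.67 / 6680.00 = 35.55 cm
ȳ = 284786.67 / 6680.00 = 42.63 cm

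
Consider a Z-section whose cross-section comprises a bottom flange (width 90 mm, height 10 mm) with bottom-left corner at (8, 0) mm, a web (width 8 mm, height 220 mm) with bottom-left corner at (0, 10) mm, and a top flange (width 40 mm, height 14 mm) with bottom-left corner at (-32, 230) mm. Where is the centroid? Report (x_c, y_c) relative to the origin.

x_c = 14.91 mm, y_c = 108.20 mm

Part | A | x̄ᵢ | ȳᵢ | A·x̄ᵢ | A·ȳᵢ
bottom flange | 900.00 | 53.00 | 5.00 | 47700.00 | 4500.00
web | 1760.00 | 4.00 | 120.00 | 7040.00 | 211200.00
top flange | 560.00 | -12.00 | 237.00 | -6720.00 | 132720.00
Σ | 3220.00 |  |  | 48020.00 | 348420.00
x_c = 48020.00 / 3220.00 = 14.91 mm
y_c = 348420.00 / 3220.00 = 108.20 mm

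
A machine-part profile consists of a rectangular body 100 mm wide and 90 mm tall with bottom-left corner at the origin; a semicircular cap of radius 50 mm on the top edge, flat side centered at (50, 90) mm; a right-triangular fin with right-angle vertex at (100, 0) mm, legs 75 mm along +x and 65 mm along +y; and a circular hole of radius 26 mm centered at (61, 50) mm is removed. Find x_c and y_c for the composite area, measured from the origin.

Part | A | x̄ᵢ | ȳᵢ | A·x̄ᵢ | A·ȳᵢ
rectangular body | 9000.00 | 50.00 | 45.00 | 450000.00 | 405000.00
semicircular top | 3926.99 | 50.00 | 111.22 | 196349.54 | 436762.51
triangular fin | 2437.50 | 125.00 | 21.67 | 304687.50 | 52812.50
hole | -2123.72 | 61.00 | 50.00 | -129546.71 | -106185.83
Σ | 13240.77 |  |  | 821490.33 | 788389.18
x_c = 821490.33 / 13240.77 = 62.04 mm
y_c = 788389.18 / 13240.77 = 59.54 mm

x_c = 62.04 mm, y_c = 59.54 mm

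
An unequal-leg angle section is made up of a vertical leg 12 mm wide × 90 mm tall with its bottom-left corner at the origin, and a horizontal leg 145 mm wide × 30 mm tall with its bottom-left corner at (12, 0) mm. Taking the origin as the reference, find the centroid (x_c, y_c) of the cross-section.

Part | A | x̄ᵢ | ȳᵢ | A·x̄ᵢ | A·ȳᵢ
vertical leg | 1080.00 | 6.00 | 45.00 | 6480.00 | 48600.00
horizontal leg | 4350.00 | 84.50 | 15.00 | 367575.00 | 65250.00
Σ | 5430.00 |  |  | 374055.00 | 113850.00
x_c = 374055.00 / 5430.00 = 68.89 mm
y_c = 113850.00 / 5430.00 = 20.97 mm

x_c = 68.89 mm, y_c = 20.97 mm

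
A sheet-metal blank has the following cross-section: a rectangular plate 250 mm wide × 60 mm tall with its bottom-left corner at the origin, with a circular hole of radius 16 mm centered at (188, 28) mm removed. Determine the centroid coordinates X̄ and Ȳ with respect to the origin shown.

X̄ = 121.43 mm, Ȳ = 30.11 mm

Part | A | x̄ᵢ | ȳᵢ | A·x̄ᵢ | A·ȳᵢ
plate | 15000.00 | 125.00 | 30.00 | 1875000.00 | 450000.00
hole | -804.25 | 188.00 | 28.00 | -151198.57 | -22518.94
Σ | 14195.75 |  |  | 1723801.43 | 427481.06
X̄ = 1723801.43 / 14195.75 = 121.43 mm
Ȳ = 427481.06 / 14195.75 = 30.11 mm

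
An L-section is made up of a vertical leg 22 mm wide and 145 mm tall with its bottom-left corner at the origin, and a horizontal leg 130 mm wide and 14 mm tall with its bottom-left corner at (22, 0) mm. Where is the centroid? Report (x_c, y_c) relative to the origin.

x_c = 38.61 mm, y_c = 48.71 mm

vertical leg: A = 22 × 145 = 3190.00, centroid at (11.00, 72.50).
horizontal leg: A = 130 × 14 = 1820.00, centroid at (87.00, 7.00).
ΣA = 5010.00 mm²
ΣAx_c = (3190.00)(11.00) + (1820.00)(87.00) = 193430.00 mm³
ΣAy_c = (3190.00)(72.50) + (1820.00)(7.00) = 244015.00 mm³
x_c = 193430.00 / 5010.00 = 38.61 mm
y_c = 244015.00 / 5010.00 = 48.71 mm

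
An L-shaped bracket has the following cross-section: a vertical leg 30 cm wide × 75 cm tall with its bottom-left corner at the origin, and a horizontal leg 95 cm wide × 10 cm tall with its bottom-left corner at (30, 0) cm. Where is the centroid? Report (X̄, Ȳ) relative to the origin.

vertical leg: A = 30 × 75 = 2250.00, centroid at (15.00, 37.50).
horizontal leg: A = 95 × 10 = 950.00, centroid at (77.50, 5.00).
ΣA = 3200.00 cm²
ΣAX̄ = (2250.00)(15.00) + (950.00)(77.50) = 107375.00 cm³
ΣAȲ = (2250.00)(37.50) + (950.00)(5.00) = 89125.00 cm³
X̄ = 107375.00 / 3200.00 = 33.55 cm
Ȳ = 89125.00 / 3200.00 = 27.85 cm

X̄ = 33.55 cm, Ȳ = 27.85 cm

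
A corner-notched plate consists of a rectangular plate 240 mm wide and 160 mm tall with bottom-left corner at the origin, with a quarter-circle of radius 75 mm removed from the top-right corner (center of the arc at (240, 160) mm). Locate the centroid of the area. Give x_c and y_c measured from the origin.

Part | A | x̄ᵢ | ȳᵢ | A·x̄ᵢ | A·ȳᵢ
plate | 38400.00 | 120.00 | 80.00 | 4608000.00 | 3072000.00
removed quarter-circle | -4417.86 | 208.17 | 128.17 | -919662.52 | -566233.35
Σ | 33982.14 |  |  | 3688337.48 | 2505766.65
x_c = 3688337.48 / 33982.14 = 108.54 mm
y_c = 2505766.65 / 33982.14 = 73.74 mm

x_c = 108.54 mm, y_c = 73.74 mm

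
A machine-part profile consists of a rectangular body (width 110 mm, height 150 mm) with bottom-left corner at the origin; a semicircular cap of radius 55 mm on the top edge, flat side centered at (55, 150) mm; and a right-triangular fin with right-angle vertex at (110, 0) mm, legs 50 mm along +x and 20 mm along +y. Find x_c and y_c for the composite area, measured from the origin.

Part | A | x̄ᵢ | ȳᵢ | A·x̄ᵢ | A·ȳᵢ
rectangular body | 16500.00 | 55.00 | 75.00 | 907500.00 | 1237500.00
semicircular top | 4751.66 | 55.00 | 173.34 | 261341.24 | 823665.50
triangular fin | 500.00 | 126.67 | 6.67 | 63333.33 | 3333.33
Σ | 21751.66 |  |  | 1232174.57 | 2064498.83
x_c = 1232174.57 / 21751.66 = 56.65 mm
y_c = 2064498.83 / 21751.66 = 94.91 mm

x_c = 56.65 mm, y_c = 94.91 mm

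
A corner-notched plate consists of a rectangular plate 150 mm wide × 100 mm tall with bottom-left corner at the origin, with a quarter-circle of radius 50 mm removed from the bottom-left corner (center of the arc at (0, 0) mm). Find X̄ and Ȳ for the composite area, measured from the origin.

plate: A = 150 × 100 = 15000.00, centroid at (75.00, 50.00).
removed quarter-circle: A = −¼π·50² = -1963.50, centroid at (21.22, 21.22).
ΣA = 13036.50 mm², ΣAX̄ = 1083333.33 mm³, ΣAȲ = 708333.33 mm³.
X̄ = 1083333.33/13036.50 = 83.10 mm; Ȳ = 708333.33/13036.50 = 54.33 mm.

X̄ = 83.10 mm, Ȳ = 54.33 mm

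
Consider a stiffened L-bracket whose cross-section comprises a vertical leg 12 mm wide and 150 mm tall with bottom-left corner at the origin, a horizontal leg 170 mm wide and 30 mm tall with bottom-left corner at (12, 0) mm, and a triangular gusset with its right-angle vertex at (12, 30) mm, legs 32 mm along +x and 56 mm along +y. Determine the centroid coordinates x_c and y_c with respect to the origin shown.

vertical leg: A = 12 × 150 = 1800.00, centroid at (6.00, 75.00).
horizontal leg: A = 170 × 30 = 5100.00, centroid at (97.00, 15.00).
gusset: A = ½·32·56 = 896.00, centroid at (22.67, 48.67).
ΣA = 7796.00 mm², ΣAx_c = 525809.33 mm³, ΣAy_c = 255105.33 mm³.
x_c = 525809.33/7796.00 = 67.45 mm; y_c = 255105.33/7796.00 = 32.72 mm.

x_c = 67.45 mm, y_c = 32.72 mm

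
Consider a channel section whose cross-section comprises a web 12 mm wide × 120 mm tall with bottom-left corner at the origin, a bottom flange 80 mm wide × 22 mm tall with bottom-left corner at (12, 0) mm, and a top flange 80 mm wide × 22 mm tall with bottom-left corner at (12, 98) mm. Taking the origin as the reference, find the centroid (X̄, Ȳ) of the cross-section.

X̄ = 38.65 mm, Ȳ = 60.00 mm

Part | A | x̄ᵢ | ȳᵢ | A·x̄ᵢ | A·ȳᵢ
web | 1440.00 | 6.00 | 60.00 | 8640.00 | 86400.00
bottom flange | 1760.00 | 52.00 | 11.00 | 91520.00 | 19360.00
top flange | 1760.00 | 52.00 | 109.00 | 91520.00 | 191840.00
Σ | 4960.00 |  |  | 191680.00 | 297600.00
X̄ = 191680.00 / 4960.00 = 38.65 mm
Ȳ = 297600.00 / 4960.00 = 60.00 mm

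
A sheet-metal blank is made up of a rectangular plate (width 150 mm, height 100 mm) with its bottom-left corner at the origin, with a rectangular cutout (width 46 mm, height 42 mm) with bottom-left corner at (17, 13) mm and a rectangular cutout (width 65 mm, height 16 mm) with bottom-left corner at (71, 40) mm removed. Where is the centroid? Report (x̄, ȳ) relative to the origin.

x̄ = 78.16 mm, ȳ = 52.74 mm

Part | A | x̄ᵢ | ȳᵢ | A·x̄ᵢ | A·ȳᵢ
plate | 15000.00 | 75.00 | 50.00 | 1125000.00 | 750000.00
hole 1 | -1932.00 | 40.00 | 34.00 | -77280.00 | -65688.00
hole 2 | -1040.00 | 103.50 | 48.00 | -107640.00 | -49920.00
Σ | 12028.00 |  |  | 940080.00 | 634392.00
x̄ = 940080.00 / 12028.00 = 78.16 mm
ȳ = 634392.00 / 12028.00 = 52.74 mm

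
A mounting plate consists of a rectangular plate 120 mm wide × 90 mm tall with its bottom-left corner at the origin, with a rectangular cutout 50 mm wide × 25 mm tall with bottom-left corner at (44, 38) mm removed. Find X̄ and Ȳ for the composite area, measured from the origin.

X̄ = 58.82 mm, Ȳ = 44.28 mm

Part | A | x̄ᵢ | ȳᵢ | A·x̄ᵢ | A·ȳᵢ
plate | 10800.00 | 60.00 | 45.00 | 648000.00 | 486000.00
hole | -1250.00 | 69.00 | 50.50 | -86250.00 | -63125.00
Σ | 9550.00 |  |  | 561750.00 | 422875.00
X̄ = 561750.00 / 9550.00 = 58.82 mm
Ȳ = 422875.00 / 9550.00 = 44.28 mm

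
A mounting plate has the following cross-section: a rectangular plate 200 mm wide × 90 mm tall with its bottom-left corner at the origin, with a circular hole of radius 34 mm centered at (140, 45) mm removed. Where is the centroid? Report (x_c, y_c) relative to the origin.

x_c = 89.89 mm, y_c = 45.00 mm

plate: A = 200 × 90 = 18000.00, centroid at (100.00, 45.00).
hole: A = −π·34² = -3631.68, centroid at (140.00, 45.00).
ΣA = 14368.32 mm², ΣAx_c = 1291564.64 mm³, ΣAy_c = 646574.35 mm³.
x_c = 1291564.64/14368.32 = 89.89 mm; y_c = 646574.35/14368.32 = 45.00 mm.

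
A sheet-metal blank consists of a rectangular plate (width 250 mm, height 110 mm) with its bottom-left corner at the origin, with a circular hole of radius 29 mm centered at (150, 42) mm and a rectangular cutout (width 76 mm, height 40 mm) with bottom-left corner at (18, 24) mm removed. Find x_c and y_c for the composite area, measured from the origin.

plate: A = 250 × 110 = 27500.00, centroid at (125.00, 55.00).
hole 1: A = −π·29² = -2642.08, centroid at (150.00, 42.00).
hole 2: A = −(76 × 40) = -3040.00, centroid at (56.00, 44.00).
ΣA = 21817.92 mm²
ΣAx_c = (27500.00)(125.00) + (-2642.08)(150.00) + (-3040.00)(56.00) = 2870948.09 mm³
ΣAy_c = (27500.00)(55.00) + (-2642.08)(42.00) + (-3040.00)(44.00) = 1267772.66 mm³
x_c = 2870948.09 / 21817.92 = 131.59 mm
y_c = 1267772.66 / 21817.92 = 58.11 mm

x_c = 131.59 mm, y_c = 58.11 mm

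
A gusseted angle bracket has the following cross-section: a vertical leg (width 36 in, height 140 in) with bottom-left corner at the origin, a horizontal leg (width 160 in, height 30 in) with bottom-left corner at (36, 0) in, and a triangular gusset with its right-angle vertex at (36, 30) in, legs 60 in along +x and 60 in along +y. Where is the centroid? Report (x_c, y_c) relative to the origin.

vertical leg: A = 36 × 140 = 5040.00, centroid at (18.00, 70.00).
horizontal leg: A = 160 × 30 = 4800.00, centroid at (116.00, 15.00).
gusset: A = ½·60·60 = 1800.00, centroid at (56.00, 50.00).
ΣA = 11640.00 in²
ΣAx_c = (5040.00)(18.00) + (4800.00)(116.00) + (1800.00)(56.00) = 748320.00 in³
ΣAy_c = (5040.00)(70.00) + (4800.00)(15.00) + (1800.00)(50.00) = 514800.00 in³
x_c = 748320.00 / 11640.00 = 64.29 in
y_c = 514800.00 / 11640.00 = 44.23 in

x_c = 64.29 in, y_c = 44.23 in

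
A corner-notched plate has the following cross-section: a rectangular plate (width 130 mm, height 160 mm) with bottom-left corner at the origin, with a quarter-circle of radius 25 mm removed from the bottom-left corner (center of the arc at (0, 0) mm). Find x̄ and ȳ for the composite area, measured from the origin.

plate: A = 130 × 160 = 20800.00, centroid at (65.00, 80.00).
removed quarter-circle: A = −¼π·25² = -490.87, centroid at (10.61, 10.61).
ΣA = 20309.13 mm²
ΣAx̄ = (20800.00)(65.00) + (-490.87)(10.61) = 1346791.67 mm³
ΣAȳ = (20800.00)(80.00) + (-490.87)(10.61) = 1658791.67 mm³
x̄ = 1346791.67 / 20309.13 = 66.31 mm
ȳ = 1658791.67 / 20309.13 = 81.68 mm

x̄ = 66.31 mm, ȳ = 81.68 mm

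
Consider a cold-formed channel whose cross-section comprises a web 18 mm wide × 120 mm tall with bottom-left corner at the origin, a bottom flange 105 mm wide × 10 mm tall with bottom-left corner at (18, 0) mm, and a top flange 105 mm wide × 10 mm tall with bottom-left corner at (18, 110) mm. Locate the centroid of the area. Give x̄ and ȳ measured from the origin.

Part | A | x̄ᵢ | ȳᵢ | A·x̄ᵢ | A·ȳᵢ
web | 2160.00 | 9.00 | 60.00 | 19440.00 | 129600.00
bottom flange | 1050.00 | 70.50 | 5.00 | 74025.00 | 5250.00
top flange | 1050.00 | 70.50 | 115.00 | 74025.00 | 120750.00
Σ | 4260.00 |  |  | 167490.00 | 255600.00
x̄ = 167490.00 / 4260.00 = 39.32 mm
ȳ = 255600.00 / 4260.00 = 60.00 mm

x̄ = 39.32 mm, ȳ = 60.00 mm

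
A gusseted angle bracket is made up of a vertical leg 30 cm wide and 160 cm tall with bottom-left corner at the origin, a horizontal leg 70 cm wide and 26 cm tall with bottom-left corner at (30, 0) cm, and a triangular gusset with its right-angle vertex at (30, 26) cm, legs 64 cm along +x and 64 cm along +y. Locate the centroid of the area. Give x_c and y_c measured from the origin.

x_c = 34.08 cm, y_c = 58.21 cm

vertical leg: A = 30 × 160 = 4800.00, centroid at (15.00, 80.00).
horizontal leg: A = 70 × 26 = 1820.00, centroid at (65.00, 13.00).
gusset: A = ½·64·64 = 2048.00, centroid at (51.33, 47.33).
ΣA = 8668.00 cm²
ΣAx_c = (4800.00)(15.00) + (1820.00)(65.00) + (2048.00)(51.33) = 295430.67 cm³
ΣAy_c = (4800.00)(80.00) + (1820.00)(13.00) + (2048.00)(47.33) = 504598.67 cm³
x_c = 295430.67 / 8668.00 = 34.08 cm
y_c = 504598.67 / 8668.00 = 58.21 cm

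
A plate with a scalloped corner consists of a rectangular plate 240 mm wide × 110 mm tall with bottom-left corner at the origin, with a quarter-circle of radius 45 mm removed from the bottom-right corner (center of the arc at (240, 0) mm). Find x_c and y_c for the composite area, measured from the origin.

x_c = 113.53 mm, y_c = 57.30 mm

plate: A = 240 × 110 = 26400.00, centroid at (120.00, 55.00).
removed quarter-circle: A = −¼π·45² = -1590.43, centroid at (220.90, 19.10).
ΣA = 24809.57 mm², ΣAx_c = 2816671.49 mm³, ΣAy_c = 1421625.00 mm³.
x_c = 2816671.49/24809.57 = 113.53 mm; y_c = 1421625.00/24809.57 = 57.30 mm.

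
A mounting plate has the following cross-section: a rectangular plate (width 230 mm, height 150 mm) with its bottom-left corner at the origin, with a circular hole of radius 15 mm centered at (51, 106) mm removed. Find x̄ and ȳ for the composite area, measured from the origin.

Part | A | x̄ᵢ | ȳᵢ | A·x̄ᵢ | A·ȳᵢ
plate | 34500.00 | 115.00 | 75.00 | 3967500.00 | 2587500.00
hole | -706.86 | 51.00 | 106.00 | -36049.78 | -74926.98
Σ | 33793.14 |  |  | 3931450.22 | 2512573.02
x̄ = 3931450.22 / 33793.14 = 116.34 mm
ȳ = 2512573.02 / 33793.14 = 74.35 mm

x̄ = 116.34 mm, ȳ = 74.35 mm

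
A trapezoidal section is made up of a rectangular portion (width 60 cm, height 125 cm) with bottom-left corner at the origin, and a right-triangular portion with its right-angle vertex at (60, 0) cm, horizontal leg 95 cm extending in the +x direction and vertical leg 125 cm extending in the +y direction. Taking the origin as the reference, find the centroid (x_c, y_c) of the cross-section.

Part | A | x̄ᵢ | ȳᵢ | A·x̄ᵢ | A·ȳᵢ
rectangular portion | 7500.00 | 30.00 | 62.50 | 225000.00 | 468750.00
triangular portion | 5937.50 | 91.67 | 41.67 | 544270.83 | 247395.83
Σ | 13437.50 |  |  | 769270.83 | 716145.83
x_c = 769270.83 / 13437.50 = 57.25 cm
y_c = 716145.83 / 13437.50 = 53.29 cm

x_c = 57.25 cm, y_c = 53.29 cm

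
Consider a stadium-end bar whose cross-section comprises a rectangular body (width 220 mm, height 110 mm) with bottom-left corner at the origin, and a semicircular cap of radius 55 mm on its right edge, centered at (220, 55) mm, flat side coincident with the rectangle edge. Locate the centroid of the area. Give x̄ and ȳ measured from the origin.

x̄ = 131.88 mm, ȳ = 55.00 mm

rectangular body: A = 220 × 110 = 24200.00, centroid at (110.00, 55.00).
semicircular end: A = ½π·55² = 4751.66, centroid at (243.34, 55.00).
ΣA = 28951.66 mm²
ΣAx̄ = (24200.00)(110.00) + (4751.66)(243.34) = 3818281.62 mm³
ΣAȳ = (24200.00)(55.00) + (4751.66)(55.00) = 1592341.24 mm³
x̄ = 3818281.62 / 28951.66 = 131.88 mm
ȳ = 1592341.24 / 28951.66 = 55.00 mm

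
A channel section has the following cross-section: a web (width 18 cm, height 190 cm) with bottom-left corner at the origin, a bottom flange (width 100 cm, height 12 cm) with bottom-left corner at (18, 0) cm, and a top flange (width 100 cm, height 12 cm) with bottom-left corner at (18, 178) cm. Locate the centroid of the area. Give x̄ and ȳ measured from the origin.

Part | A | x̄ᵢ | ȳᵢ | A·x̄ᵢ | A·ȳᵢ
web | 3420.00 | 9.00 | 95.00 | 30780.00 | 324900.00
bottom flange | 1200.00 | 68.00 | 6.00 | 81600.00 | 7200.00
top flange | 1200.00 | 68.00 | 184.00 | 81600.00 | 220800.00
Σ | 5820.00 |  |  | 193980.00 | 552900.00
x̄ = 193980.00 / 5820.00 = 33.33 cm
ȳ = 552900.00 / 5820.00 = 95.00 cm

x̄ = 33.33 cm, ȳ = 95.00 cm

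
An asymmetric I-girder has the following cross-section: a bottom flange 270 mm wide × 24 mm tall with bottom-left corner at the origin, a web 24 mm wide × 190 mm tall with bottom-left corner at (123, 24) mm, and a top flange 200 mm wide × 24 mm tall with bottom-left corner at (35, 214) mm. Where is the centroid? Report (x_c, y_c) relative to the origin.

bottom flange: A = 270 × 24 = 6480.00, centroid at (135.00, 12.00).
web: A = 24 × 190 = 4560.00, centroid at (135.00, 119.00).
top flange: A = 200 × 24 = 4800.00, centroid at (135.00, 226.00).
ΣA = 15840.00 mm², ΣAx_c = 2138400.00 mm³, ΣAy_c = 1705200.00 mm³.
x_c = 2138400.00/15840.00 = 135.00 mm; y_c = 1705200.00/15840.00 = 107.65 mm.

x_c = 135.00 mm, y_c = 107.65 mm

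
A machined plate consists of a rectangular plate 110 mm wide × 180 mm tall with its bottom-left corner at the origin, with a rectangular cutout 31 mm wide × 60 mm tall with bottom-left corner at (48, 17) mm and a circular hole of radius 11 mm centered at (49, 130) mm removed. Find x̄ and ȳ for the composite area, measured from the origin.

Part | A | x̄ᵢ | ȳᵢ | A·x̄ᵢ | A·ȳᵢ
plate | 19800.00 | 55.00 | 90.00 | 1089000.00 | 1782000.00
hole 1 | -1860.00 | 63.50 | 47.00 | -118110.00 | -87420.00
hole 2 | -380.13 | 49.00 | 130.00 | -18626.50 | -49417.25
Σ | 17559.87 |  |  | 952263.50 | 1645162.75
x̄ = 952263.50 / 17559.87 = 54.23 mm
ȳ = 1645162.75 / 17559.87 = 93.69 mm

x̄ = 54.23 mm, ȳ = 93.69 mm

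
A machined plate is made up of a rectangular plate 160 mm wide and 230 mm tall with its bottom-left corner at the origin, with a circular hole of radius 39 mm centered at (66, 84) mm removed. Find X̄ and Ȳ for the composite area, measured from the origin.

Part | A | x̄ᵢ | ȳᵢ | A·x̄ᵢ | A·ȳᵢ
plate | 36800.00 | 80.00 | 115.00 | 2944000.00 | 4232000.00
hole | -4778.36 | 66.00 | 84.00 | -315371.92 | -401382.44
Σ | 32021.64 |  |  | 2628628.08 | 3830617.56
X̄ = 2628628.08 / 32021.64 = 82.09 mm
Ȳ = 3830617.56 / 32021.64 = 119.63 mm

X̄ = 82.09 mm, Ȳ = 119.63 mm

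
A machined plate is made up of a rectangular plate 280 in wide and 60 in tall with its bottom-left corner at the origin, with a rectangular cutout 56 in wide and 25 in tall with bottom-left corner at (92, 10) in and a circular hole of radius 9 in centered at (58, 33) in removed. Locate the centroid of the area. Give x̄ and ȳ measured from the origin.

x̄ = 143.23 in, ȳ = 30.64 in

plate: A = 280 × 60 = 16800.00, centroid at (140.00, 30.00).
hole 1: A = −(56 × 25) = -1400.00, centroid at (120.00, 22.50).
hole 2: A = −π·9² = -254.47, centroid at (58.00, 33.00).
ΣA = 15145.53 in²
ΣAx̄ = (16800.00)(140.00) + (-1400.00)(120.00) + (-254.47)(58.00) = 2169240.80 in³
ΣAȳ = (16800.00)(30.00) + (-1400.00)(22.50) + (-254.47)(33.00) = 464102.52 in³
x̄ = 2169240.80 / 15145.53 = 143.23 in
ȳ = 464102.52 / 15145.53 = 30.64 in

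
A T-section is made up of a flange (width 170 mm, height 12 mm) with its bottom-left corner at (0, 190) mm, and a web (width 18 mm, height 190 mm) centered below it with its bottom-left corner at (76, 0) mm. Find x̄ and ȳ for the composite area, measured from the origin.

web: A = 18 × 190 = 3420.00, centroid at (85.00, 95.00).
flange: A = 170 × 12 = 2040.00, centroid at (85.00, 196.00).
ΣA = 5460.00 mm²
ΣAx̄ = (3420.00)(85.00) + (2040.00)(85.00) = 464100.00 mm³
ΣAȳ = (3420.00)(95.00) + (2040.00)(196.00) = 724740.00 mm³
x̄ = 464100.00 / 5460.00 = 85.00 mm
ȳ = 724740.00 / 5460.00 = 132.74 mm

x̄ = 85.00 mm, ȳ = 132.74 mm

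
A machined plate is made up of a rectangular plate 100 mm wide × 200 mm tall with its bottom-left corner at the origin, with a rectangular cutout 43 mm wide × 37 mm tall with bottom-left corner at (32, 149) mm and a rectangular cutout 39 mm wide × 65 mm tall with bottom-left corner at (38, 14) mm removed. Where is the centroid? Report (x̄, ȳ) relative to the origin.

x̄ = 48.45 mm, ȳ = 101.78 mm

plate: A = 100 × 200 = 20000.00, centroid at (50.00, 100.00).
hole 1: A = −(43 × 37) = -1591.00, centroid at (53.50, 167.50).
hole 2: A = −(39 × 65) = -2535.00, centroid at (57.50, 46.50).
ΣA = 15874.00 mm², ΣAx̄ = 769119.00 mm³, ΣAȳ = 1615630.00 mm³.
x̄ = 769119.00/15874.00 = 48.45 mm; ȳ = 1615630.00/15874.00 = 101.78 mm.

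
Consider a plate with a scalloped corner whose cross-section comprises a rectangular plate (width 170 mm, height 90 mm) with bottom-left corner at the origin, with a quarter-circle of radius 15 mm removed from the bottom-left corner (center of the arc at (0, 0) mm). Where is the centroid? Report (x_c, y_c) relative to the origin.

Part | A | x̄ᵢ | ȳᵢ | A·x̄ᵢ | A·ȳᵢ
plate | 15300.00 | 85.00 | 45.00 | 1300500.00 | 688500.00
removed quarter-circle | -176.71 | 6.37 | 6.37 | -1125.00 | -1125.00
Σ | 15123.29 |  |  | 1299375.00 | 687375.00
x_c = 1299375.00 / 15123.29 = 85.92 mm
y_c = 687375.00 / 15123.29 = 45.45 mm

x_c = 85.92 mm, y_c = 45.45 mm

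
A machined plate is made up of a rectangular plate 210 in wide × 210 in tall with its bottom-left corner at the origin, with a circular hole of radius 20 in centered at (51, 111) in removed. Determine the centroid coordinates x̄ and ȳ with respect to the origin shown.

x̄ = 106.58 in, ȳ = 104.82 in

Part | A | x̄ᵢ | ȳᵢ | A·x̄ᵢ | A·ȳᵢ
plate | 44100.00 | 105.00 | 105.00 | 4630500.00 | 4630500.00
hole | -1256.64 | 51.00 | 111.00 | -64088.49 | -139486.71
Σ | 42843.36 |  |  | 4566411.51 | 4491013.29
x̄ = 4566411.51 / 42843.36 = 106.58 in
ȳ = 4491013.29 / 42843.36 = 104.82 in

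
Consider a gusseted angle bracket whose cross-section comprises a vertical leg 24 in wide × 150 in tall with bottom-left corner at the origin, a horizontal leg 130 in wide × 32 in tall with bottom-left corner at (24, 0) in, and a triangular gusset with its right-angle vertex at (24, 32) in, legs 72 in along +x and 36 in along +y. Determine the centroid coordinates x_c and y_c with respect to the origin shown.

x_c = 52.52 in, y_c = 43.46 in

Part | A | x̄ᵢ | ȳᵢ | A·x̄ᵢ | A·ȳᵢ
vertical leg | 3600.00 | 12.00 | 75.00 | 43200.00 | 270000.00
horizontal leg | 4160.00 | 89.00 | 16.00 | 370240.00 | 66560.00
gusset | 1296.00 | 48.00 | 44.00 | 62208.00 | 57024.00
Σ | 9056.00 |  |  | 475648.00 | 393584.00
x_c = 475648.00 / 9056.00 = 52.52 in
y_c = 393584.00 / 9056.00 = 43.46 in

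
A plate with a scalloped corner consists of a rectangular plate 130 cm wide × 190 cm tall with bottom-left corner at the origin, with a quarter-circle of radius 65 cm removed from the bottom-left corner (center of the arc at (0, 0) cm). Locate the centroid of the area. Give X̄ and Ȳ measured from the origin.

Part | A | x̄ᵢ | ȳᵢ | A·x̄ᵢ | A·ȳᵢ
plate | 24700.00 | 65.00 | 95.00 | 1605500.00 | 2346500.00
removed quarter-circle | -3318.31 | 27.59 | 27.59 | -91541.67 | -91541.67
Σ | 21381.69 |  |  | 1513958.33 | 2254958.33
X̄ = 1513958.33 / 21381.69 = 70.81 cm
Ȳ = 2254958.33 / 21381.69 = 105.46 cm

X̄ = 70.81 cm, Ȳ = 105.46 cm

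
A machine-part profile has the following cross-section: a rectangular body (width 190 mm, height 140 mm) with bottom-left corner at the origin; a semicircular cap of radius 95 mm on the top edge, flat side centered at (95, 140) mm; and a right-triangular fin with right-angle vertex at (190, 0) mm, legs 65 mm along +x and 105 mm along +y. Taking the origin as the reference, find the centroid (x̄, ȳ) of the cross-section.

rectangular body: A = 190 × 140 = 26600.00, centroid at (95.00, 70.00).
semicircular top: A = ½π·95² = 14176.44, centroid at (95.00, 180.32).
triangular fin: A = ½·65·105 = 3412.50, centroid at (211.67, 35.00).
ΣA = 44188.94 mm²
ΣAx̄ = (26600.00)(95.00) + (14176.44)(95.00) + (3412.50)(211.67) = 4596074.00 mm³
ΣAȳ = (26600.00)(70.00) + (14176.44)(180.32) + (3412.50)(35.00) = 4537721.99 mm³
x̄ = 4596074.00 / 44188.94 = 104.01 mm
ȳ = 4537721.99 / 44188.94 = 102.69 mm

x̄ = 104.01 mm, ȳ = 102.69 mm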